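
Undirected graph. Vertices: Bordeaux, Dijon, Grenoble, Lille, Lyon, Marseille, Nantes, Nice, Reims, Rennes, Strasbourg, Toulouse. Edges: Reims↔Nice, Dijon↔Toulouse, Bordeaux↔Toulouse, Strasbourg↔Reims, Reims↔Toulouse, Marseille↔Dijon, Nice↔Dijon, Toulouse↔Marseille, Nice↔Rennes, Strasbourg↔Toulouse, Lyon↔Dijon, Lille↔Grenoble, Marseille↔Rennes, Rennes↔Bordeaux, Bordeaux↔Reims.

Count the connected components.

3

From Bordeaux: component {Bordeaux, Dijon, Lyon, Marseille, Nice, Reims, Rennes, Strasbourg, Toulouse}.
From Grenoble: component {Grenoble, Lille}.
From Nantes: component {Nantes}.
That's 3 components.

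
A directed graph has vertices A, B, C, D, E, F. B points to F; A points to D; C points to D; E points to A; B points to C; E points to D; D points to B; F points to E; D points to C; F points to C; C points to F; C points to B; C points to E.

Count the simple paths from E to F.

8

E→A→D→B→C→F
E→A→D→B→F
E→A→D→C→B→F
E→A→D→C→F
E→D→B→C→F
E→D→B→F
E→D→C→B→F
E→D→C→F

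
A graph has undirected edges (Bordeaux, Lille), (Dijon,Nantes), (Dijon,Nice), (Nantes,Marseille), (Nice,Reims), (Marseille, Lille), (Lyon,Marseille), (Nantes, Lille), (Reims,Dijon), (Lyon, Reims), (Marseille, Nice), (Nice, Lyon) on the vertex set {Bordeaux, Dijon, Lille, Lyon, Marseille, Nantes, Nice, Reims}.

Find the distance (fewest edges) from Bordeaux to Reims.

4

Distance 0: Bordeaux.
Distance 1: Lille.
Distance 2: Marseille, Nantes.
Distance 3: Dijon, Lyon, Nice.
Distance 4: Reims — contains Reims.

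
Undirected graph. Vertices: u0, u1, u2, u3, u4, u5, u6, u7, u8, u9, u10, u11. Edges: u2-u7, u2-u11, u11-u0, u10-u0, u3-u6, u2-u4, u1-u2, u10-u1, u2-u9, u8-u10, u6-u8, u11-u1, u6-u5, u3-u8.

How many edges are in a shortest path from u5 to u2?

Distance 0: u5.
Distance 1: u6.
Distance 2: u3, u8.
Distance 3: u10.
Distance 4: u0, u1.
Distance 5: u2, u11 — contains u2.

5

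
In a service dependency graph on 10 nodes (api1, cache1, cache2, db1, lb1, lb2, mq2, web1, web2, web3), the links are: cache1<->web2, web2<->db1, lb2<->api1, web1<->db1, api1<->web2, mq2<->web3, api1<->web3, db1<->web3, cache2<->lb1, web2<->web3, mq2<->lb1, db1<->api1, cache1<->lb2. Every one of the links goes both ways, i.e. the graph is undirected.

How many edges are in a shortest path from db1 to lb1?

Distance 0: db1.
Distance 1: api1, web1, web2, web3.
Distance 2: cache1, lb2, mq2.
Distance 3: lb1 — contains lb1.

3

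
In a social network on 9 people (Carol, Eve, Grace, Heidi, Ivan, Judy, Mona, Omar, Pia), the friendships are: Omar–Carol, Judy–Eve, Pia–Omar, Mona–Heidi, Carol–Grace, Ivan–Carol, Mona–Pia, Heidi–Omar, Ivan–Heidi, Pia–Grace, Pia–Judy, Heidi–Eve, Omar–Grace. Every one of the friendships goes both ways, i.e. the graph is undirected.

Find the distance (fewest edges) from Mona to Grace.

Distance 0: Mona.
Distance 1: Heidi, Pia.
Distance 2: Eve, Grace, Ivan, Judy, Omar — contains Grace.

2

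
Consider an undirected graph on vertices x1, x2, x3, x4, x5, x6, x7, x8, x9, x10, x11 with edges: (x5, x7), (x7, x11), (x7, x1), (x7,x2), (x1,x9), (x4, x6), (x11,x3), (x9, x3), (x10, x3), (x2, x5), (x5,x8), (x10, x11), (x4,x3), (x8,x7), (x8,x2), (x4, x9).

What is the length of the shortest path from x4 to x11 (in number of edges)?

Distance 0: x4.
Distance 1: x3, x6, x9.
Distance 2: x1, x10, x11 — contains x11.

2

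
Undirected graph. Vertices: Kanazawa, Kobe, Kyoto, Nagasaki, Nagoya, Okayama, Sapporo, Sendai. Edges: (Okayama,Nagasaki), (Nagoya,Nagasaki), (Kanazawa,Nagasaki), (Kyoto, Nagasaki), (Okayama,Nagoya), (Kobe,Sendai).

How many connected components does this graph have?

From Kanazawa: component {Kanazawa, Kyoto, Nagasaki, Nagoya, Okayama}.
From Kobe: component {Kobe, Sendai}.
From Sapporo: component {Sapporo}.
That's 3 components.

3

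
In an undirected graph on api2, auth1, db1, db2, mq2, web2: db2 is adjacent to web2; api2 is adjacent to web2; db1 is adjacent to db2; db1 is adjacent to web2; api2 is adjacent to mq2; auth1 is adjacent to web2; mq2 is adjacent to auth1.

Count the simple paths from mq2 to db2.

mq2–api2–web2–db1–db2
mq2–api2–web2–db2
mq2–auth1–web2–db1–db2
mq2–auth1–web2–db2

4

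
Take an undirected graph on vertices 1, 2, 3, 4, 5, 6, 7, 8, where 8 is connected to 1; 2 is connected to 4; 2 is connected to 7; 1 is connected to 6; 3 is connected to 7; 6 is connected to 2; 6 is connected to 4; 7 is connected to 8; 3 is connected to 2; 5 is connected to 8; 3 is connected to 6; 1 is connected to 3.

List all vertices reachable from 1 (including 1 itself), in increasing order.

1, 2, 3, 4, 5, 6, 7, 8

Start at 1.
Its neighbours: 3, 6, 8.
Then their neighbours: 2, 4, 5, 7.
Every vertex is now reached.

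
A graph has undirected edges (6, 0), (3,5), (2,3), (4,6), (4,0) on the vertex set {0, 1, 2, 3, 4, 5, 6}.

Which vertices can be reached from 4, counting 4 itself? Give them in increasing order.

Start at 4.
Its neighbours: 0, 6.
Nothing further is reachable.

0, 4, 6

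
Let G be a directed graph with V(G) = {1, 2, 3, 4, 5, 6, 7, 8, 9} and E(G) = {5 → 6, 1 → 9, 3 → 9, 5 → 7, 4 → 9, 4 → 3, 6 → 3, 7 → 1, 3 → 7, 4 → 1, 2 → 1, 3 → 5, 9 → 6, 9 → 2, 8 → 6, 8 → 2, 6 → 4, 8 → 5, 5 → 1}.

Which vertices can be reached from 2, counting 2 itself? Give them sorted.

Start at 2.
Its neighbours: 1.
Then their neighbours: 9.
Then next layer: 6.
Then next layer: 3, 4.
Then next layer: 5, 7.
Nothing further is reachable.

1, 2, 3, 4, 5, 6, 7, 9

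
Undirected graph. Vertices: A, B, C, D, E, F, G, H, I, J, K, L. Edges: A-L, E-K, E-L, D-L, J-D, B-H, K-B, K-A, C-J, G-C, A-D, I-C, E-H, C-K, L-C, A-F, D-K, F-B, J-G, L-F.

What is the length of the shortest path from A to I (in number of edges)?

3

Distance 0: A.
Distance 1: D, F, K, L.
Distance 2: B, C, E, J.
Distance 3: G, H, I — contains I.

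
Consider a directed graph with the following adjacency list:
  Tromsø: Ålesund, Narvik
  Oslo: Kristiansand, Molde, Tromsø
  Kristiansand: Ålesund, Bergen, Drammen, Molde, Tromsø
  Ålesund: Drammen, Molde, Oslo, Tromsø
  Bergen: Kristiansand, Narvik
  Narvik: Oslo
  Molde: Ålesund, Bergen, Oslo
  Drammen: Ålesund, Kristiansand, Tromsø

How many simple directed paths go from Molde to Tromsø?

Molde→Ålesund→Drammen→Kristiansand→Bergen→Narvik→Oslo→Tromsø
Molde→Ålesund→Drammen→Kristiansand→Tromsø
Molde→Ålesund→Drammen→Tromsø
Molde→Ålesund→Oslo→Kristiansand→Drammen→Tromsø
Molde→Ålesund→Oslo→Kristiansand→Tromsø
Molde→Ålesund→Oslo→Tromsø
Molde→Ålesund→Tromsø
Molde→Bergen→Kristiansand→Ålesund→Drammen→Tromsø
... and 18 more.

26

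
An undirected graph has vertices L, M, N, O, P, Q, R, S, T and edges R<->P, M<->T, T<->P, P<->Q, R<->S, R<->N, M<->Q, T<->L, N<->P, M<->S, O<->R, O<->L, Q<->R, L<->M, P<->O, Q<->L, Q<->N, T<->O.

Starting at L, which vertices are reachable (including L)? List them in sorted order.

L, M, N, O, P, Q, R, S, T

Start at L.
Its neighbours: M, O, Q, T.
Then their neighbours: N, P, R, S.
Every vertex is now reached.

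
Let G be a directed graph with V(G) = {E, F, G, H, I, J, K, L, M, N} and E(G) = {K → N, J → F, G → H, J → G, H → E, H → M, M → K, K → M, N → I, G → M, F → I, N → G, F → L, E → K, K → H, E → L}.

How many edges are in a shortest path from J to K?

Distance 0: J.
Distance 1: F, G.
Distance 2: H, I, L, M.
Distance 3: E, K — contains K.

3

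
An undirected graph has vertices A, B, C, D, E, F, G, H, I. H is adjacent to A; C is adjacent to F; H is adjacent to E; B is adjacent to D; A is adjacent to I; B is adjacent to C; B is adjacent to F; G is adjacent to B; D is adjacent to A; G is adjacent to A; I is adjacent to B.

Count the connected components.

From A: component {A, B, C, D, E, F, G, H, I}.
That's 1 component.

1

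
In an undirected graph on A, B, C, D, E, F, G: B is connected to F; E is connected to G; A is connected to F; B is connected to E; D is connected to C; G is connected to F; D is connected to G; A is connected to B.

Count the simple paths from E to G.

3

E–B–A–F–G
E–B–F–G
E–G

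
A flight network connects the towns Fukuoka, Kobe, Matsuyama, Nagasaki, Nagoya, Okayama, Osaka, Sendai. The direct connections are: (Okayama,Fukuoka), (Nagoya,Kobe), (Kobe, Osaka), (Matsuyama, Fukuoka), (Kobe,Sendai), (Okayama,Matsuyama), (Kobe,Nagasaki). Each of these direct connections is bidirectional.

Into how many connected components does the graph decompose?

From Fukuoka: component {Fukuoka, Matsuyama, Okayama}.
From Kobe: component {Kobe, Nagasaki, Nagoya, Osaka, Sendai}.
That's 2 components.

2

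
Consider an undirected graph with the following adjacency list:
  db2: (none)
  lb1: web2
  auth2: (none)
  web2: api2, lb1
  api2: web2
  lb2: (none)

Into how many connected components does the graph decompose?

From api2: component {api2, lb1, web2}.
From auth2: component {auth2}.
From db2: component {db2}.
From lb2: component {lb2}.
That's 4 components.

4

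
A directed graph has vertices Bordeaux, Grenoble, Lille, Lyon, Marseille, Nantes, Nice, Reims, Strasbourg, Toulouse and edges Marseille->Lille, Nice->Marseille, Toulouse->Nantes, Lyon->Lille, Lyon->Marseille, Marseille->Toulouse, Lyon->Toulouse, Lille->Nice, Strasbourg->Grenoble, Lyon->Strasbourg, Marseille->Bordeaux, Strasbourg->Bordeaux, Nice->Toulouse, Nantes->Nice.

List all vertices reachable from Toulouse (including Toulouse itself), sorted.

Start at Toulouse.
Its neighbours: Nantes.
Then their neighbours: Nice.
Then next layer: Marseille.
Then next layer: Bordeaux, Lille.
Nothing further is reachable.

Bordeaux, Lille, Marseille, Nantes, Nice, Toulouse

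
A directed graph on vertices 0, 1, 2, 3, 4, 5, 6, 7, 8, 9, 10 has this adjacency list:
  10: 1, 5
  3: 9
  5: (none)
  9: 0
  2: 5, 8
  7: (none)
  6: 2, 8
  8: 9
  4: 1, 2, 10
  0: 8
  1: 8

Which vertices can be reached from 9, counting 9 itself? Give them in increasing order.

0, 8, 9

Start at 9.
Its neighbours: 0.
Then their neighbours: 8.
Nothing further is reachable.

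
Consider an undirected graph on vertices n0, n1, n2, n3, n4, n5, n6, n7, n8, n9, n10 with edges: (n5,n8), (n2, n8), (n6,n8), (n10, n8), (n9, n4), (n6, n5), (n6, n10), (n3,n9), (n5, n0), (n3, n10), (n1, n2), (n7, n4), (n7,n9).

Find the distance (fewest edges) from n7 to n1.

6

Distance 0: n7.
Distance 1: n4, n9.
Distance 2: n3.
Distance 3: n10.
Distance 4: n6, n8.
Distance 5: n2, n5.
Distance 6: n0, n1 — contains n1.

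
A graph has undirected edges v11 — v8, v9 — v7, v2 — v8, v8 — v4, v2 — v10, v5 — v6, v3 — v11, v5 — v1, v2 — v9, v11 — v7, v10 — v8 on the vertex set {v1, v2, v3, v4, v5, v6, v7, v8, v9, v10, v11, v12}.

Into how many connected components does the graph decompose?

3

From v1: component {v1, v5, v6}.
From v2: component {v2, v3, v4, v7, v8, v9, v10, v11}.
From v12: component {v12}.
That's 3 components.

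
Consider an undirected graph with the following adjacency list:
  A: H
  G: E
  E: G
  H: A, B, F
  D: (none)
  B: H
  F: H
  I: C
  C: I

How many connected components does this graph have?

4

From A: component {A, B, F, H}.
From C: component {C, I}.
From D: component {D}.
From E: component {E, G}.
That's 4 components.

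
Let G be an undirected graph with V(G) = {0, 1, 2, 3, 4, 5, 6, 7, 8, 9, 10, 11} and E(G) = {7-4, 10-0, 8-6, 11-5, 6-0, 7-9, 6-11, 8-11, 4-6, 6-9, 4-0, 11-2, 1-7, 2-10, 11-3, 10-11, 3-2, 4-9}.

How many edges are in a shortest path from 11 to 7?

3

Distance 0: 11.
Distance 1: 2, 3, 5, 6, 8, 10.
Distance 2: 0, 4, 9.
Distance 3: 7 — contains 7.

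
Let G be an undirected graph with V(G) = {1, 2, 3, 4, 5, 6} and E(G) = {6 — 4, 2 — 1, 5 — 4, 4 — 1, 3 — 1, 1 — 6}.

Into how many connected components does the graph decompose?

From 1: component {1, 2, 3, 4, 5, 6}.
That's 1 component.

1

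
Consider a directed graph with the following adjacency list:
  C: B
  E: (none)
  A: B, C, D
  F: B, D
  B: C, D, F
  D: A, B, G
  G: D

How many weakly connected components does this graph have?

From A: component {A, B, C, D, F, G}.
From E: component {E}.
That's 2 components.

2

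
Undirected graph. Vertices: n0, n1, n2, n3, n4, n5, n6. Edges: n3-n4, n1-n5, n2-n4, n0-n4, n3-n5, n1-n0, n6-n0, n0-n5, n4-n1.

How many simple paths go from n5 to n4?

5

n5–n0–n1–n4
n5–n0–n4
n5–n1–n0–n4
n5–n1–n4
n5–n3–n4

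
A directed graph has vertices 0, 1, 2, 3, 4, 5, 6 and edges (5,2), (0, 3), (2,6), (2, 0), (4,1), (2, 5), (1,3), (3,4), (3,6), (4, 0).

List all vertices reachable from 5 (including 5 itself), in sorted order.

Start at 5.
Its neighbours: 2.
Then their neighbours: 0, 6.
Then next layer: 3.
Then next layer: 4.
Then next layer: 1.
Every vertex is now reached.

0, 1, 2, 3, 4, 5, 6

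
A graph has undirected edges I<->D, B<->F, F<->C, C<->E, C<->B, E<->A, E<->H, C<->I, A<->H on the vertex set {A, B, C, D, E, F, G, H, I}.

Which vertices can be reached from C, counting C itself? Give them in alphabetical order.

Start at C.
Its neighbours: B, E, F, I.
Then their neighbours: A, D, H.
Nothing further is reachable.

A, B, C, D, E, F, H, I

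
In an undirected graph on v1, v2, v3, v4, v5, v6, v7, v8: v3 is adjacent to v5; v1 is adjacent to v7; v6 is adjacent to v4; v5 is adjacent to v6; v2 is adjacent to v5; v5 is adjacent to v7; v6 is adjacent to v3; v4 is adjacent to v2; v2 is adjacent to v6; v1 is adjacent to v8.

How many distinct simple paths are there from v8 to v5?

1

v8–v1–v7–v5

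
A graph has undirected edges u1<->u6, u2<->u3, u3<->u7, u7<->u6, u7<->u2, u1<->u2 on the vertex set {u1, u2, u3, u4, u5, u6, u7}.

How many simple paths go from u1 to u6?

3

u1–u2–u3–u7–u6
u1–u2–u7–u6
u1–u6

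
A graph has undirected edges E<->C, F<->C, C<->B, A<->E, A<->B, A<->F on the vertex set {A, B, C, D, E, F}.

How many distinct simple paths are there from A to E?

A–B–C–E
A–E
A–F–C–E

3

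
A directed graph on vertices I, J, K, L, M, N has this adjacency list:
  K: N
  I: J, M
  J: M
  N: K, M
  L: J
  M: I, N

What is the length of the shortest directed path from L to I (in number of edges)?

3

Distance 0: L.
Distance 1: J.
Distance 2: M.
Distance 3: I, N — contains I.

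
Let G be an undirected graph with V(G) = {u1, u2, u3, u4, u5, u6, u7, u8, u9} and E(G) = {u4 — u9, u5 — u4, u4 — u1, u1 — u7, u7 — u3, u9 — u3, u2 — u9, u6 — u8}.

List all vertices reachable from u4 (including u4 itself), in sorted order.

u1, u2, u3, u4, u5, u7, u9

Start at u4.
Its neighbours: u1, u5, u9.
Then their neighbours: u2, u3, u7.
Nothing further is reachable.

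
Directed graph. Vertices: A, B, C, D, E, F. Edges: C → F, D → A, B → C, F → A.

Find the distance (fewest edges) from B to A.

3

Distance 0: B.
Distance 1: C.
Distance 2: F.
Distance 3: A — contains A.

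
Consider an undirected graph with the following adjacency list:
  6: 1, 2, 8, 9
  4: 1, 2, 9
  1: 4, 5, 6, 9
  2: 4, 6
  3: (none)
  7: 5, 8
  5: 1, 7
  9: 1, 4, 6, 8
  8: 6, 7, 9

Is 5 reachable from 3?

No

3 has no edges, so nothing is reachable from it.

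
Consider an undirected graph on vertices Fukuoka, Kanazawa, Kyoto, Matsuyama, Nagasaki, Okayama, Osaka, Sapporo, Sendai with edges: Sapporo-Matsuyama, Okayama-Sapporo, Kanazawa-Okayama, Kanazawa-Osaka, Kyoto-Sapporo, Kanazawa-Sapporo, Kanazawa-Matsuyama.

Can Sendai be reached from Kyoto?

No

Explore from Kyoto.
Distance 1: reach Sapporo.
Distance 2: reach Kanazawa, Matsuyama, Okayama.
Distance 3: reach Osaka.
The search is exhausted without reaching Sendai; it lies in a different component.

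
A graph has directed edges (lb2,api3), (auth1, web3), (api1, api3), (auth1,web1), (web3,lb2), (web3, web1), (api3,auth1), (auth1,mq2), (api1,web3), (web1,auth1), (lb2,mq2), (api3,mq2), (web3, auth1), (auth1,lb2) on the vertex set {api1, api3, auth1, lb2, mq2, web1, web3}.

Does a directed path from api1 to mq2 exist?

Explore from api1.
Distance 1: reach api3, web3.
Distance 2: reach auth1, lb2, mq2, web1.
Found mq2.

Yes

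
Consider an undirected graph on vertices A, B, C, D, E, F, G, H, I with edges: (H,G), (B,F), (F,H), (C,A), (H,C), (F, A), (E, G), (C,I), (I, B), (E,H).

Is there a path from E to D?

Explore from E.
Distance 1: reach G, H.
Distance 2: reach C, F.
Distance 3: reach A, B, I.
The search is exhausted without reaching D; it lies in a different component.

No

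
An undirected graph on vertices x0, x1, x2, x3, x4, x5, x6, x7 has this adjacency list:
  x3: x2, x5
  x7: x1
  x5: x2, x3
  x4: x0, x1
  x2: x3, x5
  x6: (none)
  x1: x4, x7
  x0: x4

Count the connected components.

From x0: component {x0, x1, x4, x7}.
From x2: component {x2, x3, x5}.
From x6: component {x6}.
That's 3 components.

3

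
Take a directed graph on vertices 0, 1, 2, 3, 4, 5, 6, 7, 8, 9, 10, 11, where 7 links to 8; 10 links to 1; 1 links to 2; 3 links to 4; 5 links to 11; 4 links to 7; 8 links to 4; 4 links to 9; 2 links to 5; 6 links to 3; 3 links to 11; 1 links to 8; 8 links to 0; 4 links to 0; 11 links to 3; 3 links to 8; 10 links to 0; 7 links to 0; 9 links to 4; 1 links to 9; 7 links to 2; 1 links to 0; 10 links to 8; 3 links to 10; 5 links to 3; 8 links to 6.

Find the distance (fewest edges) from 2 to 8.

Distance 0: 2.
Distance 1: 5.
Distance 2: 3, 11.
Distance 3: 4, 8, 10 — contains 8.

3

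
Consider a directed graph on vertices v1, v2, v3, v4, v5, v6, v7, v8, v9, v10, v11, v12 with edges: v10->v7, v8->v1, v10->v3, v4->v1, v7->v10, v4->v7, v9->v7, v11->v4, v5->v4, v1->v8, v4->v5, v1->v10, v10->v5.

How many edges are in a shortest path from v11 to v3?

4

Distance 0: v11.
Distance 1: v4.
Distance 2: v1, v5, v7.
Distance 3: v8, v10.
Distance 4: v3 — contains v3.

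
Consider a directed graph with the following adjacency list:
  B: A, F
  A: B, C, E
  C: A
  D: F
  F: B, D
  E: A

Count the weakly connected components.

From A: component {A, B, C, D, E, F}.
That's 1 component.

1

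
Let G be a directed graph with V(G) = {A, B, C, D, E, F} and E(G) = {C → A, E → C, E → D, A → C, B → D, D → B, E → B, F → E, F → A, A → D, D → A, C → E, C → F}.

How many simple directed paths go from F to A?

F→A
F→E→B→D→A
F→E→C→A
F→E→D→A

4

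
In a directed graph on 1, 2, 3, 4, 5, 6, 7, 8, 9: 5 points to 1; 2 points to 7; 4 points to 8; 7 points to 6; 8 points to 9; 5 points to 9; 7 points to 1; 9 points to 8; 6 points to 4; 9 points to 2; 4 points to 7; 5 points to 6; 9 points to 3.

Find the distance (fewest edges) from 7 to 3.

Distance 0: 7.
Distance 1: 1, 6.
Distance 2: 4.
Distance 3: 8.
Distance 4: 9.
Distance 5: 2, 3 — contains 3.

5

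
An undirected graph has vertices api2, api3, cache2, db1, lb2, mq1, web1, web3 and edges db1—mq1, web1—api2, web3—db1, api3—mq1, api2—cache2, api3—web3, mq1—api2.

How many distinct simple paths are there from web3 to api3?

web3–api3
web3–db1–mq1–api3

2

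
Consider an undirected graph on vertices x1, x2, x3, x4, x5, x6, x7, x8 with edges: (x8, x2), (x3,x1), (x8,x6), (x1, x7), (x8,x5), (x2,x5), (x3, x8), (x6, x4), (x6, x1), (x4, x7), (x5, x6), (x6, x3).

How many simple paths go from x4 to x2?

21

x4–x6–x1–x3–x8–x2
x4–x6–x1–x3–x8–x5–x2
x4–x6–x3–x8–x2
x4–x6–x3–x8–x5–x2
x4–x6–x5–x2
x4–x6–x5–x8–x2
x4–x6–x8–x2
x4–x6–x8–x5–x2
... and 13 more.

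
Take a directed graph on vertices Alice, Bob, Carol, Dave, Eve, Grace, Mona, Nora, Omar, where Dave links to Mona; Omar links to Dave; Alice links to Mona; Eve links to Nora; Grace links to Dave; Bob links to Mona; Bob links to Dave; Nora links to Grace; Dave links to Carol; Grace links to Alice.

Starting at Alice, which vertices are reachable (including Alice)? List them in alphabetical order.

Start at Alice.
Its neighbours: Mona.
Nothing further is reachable.

Alice, Mona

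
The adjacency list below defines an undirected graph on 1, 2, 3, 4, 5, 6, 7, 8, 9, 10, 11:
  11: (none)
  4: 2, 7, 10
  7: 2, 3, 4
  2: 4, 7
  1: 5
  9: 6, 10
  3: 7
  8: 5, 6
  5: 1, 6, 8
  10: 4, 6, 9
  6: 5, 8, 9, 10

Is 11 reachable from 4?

Explore from 4.
Distance 1: reach 2, 7, 10.
Distance 2: reach 3, 6, 9.
Distance 3: reach 5, 8.
Distance 4: reach 1.
The search is exhausted without reaching 11; it lies in a different component.

No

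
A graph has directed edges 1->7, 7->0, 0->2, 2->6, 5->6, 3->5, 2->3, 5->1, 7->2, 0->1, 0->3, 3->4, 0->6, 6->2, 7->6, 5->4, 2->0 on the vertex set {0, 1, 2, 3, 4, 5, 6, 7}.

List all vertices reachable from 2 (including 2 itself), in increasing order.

0, 1, 2, 3, 4, 5, 6, 7

Start at 2.
Its neighbours: 0, 3, 6.
Then their neighbours: 1, 4, 5.
Then next layer: 7.
Every vertex is now reached.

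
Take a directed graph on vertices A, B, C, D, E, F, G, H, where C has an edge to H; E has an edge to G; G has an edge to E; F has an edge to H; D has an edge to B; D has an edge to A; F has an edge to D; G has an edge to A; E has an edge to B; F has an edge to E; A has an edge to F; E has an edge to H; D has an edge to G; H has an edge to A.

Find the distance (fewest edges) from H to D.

Distance 0: H.
Distance 1: A.
Distance 2: F.
Distance 3: D, E — contains D.

3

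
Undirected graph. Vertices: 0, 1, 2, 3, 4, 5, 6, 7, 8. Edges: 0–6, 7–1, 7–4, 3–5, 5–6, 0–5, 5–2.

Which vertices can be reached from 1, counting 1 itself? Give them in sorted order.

1, 4, 7

Start at 1.
Its neighbours: 7.
Then their neighbours: 4.
Nothing further is reachable.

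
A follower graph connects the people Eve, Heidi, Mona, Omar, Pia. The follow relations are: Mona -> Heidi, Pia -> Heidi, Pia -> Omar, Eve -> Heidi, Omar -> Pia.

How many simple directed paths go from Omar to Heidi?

1

Omar→Pia→Heidi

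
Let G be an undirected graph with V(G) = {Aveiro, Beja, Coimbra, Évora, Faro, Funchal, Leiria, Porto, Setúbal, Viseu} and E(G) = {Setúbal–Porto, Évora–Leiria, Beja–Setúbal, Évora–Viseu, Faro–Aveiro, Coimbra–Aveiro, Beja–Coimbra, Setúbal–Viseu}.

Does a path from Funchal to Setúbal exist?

No

Funchal has no edges, so nothing is reachable from it.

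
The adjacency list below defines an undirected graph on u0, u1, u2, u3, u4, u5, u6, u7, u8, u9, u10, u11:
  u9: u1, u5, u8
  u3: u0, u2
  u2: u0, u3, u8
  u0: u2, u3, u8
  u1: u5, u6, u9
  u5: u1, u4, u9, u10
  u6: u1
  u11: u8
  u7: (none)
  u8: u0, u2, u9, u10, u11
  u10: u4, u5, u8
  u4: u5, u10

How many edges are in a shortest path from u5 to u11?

3

Distance 0: u5.
Distance 1: u1, u4, u9, u10.
Distance 2: u6, u8.
Distance 3: u0, u2, u11 — contains u11.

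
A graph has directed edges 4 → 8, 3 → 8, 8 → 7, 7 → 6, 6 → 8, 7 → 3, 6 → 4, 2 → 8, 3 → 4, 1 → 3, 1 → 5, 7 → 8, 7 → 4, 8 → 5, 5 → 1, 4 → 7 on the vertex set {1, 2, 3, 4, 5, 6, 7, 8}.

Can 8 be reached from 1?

Yes

Explore from 1.
Distance 1: reach 3, 5.
Distance 2: reach 4, 8.
Found 8.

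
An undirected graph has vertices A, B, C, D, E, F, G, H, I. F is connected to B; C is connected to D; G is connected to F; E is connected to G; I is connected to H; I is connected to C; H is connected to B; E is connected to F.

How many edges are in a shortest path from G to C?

5

Distance 0: G.
Distance 1: E, F.
Distance 2: B.
Distance 3: H.
Distance 4: I.
Distance 5: C — contains C.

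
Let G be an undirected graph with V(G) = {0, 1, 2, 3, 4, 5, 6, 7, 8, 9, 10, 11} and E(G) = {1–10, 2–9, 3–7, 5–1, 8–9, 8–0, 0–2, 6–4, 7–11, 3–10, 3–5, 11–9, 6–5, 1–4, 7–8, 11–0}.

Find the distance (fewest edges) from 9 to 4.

6

Distance 0: 9.
Distance 1: 2, 8, 11.
Distance 2: 0, 7.
Distance 3: 3.
Distance 4: 5, 10.
Distance 5: 1, 6.
Distance 6: 4 — contains 4.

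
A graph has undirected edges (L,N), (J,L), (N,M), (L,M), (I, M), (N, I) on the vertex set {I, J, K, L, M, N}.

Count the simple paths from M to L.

3

M–I–N–L
M–L
M–N–L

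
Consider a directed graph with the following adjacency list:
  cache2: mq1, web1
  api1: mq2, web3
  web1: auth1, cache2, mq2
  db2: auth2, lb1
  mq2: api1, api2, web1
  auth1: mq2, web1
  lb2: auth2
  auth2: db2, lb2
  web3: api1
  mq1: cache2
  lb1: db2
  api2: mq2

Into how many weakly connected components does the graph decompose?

From api1: component {api1, api2, auth1, cache2, mq1, mq2, web1, web3}.
From auth2: component {auth2, db2, lb1, lb2}.
That's 2 components.

2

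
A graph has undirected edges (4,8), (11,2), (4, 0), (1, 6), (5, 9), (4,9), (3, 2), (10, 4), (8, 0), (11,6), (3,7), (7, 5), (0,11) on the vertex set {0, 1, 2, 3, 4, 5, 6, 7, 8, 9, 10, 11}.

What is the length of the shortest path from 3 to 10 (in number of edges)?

5

Distance 0: 3.
Distance 1: 2, 7.
Distance 2: 5, 11.
Distance 3: 0, 6, 9.
Distance 4: 1, 4, 8.
Distance 5: 10 — contains 10.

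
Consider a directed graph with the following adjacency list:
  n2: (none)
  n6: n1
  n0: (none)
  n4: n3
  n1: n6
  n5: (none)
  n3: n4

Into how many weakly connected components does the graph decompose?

From n0: component {n0}.
From n1: component {n1, n6}.
From n2: component {n2}.
From n3: component {n3, n4}.
From n5: component {n5}.
That's 5 components.

5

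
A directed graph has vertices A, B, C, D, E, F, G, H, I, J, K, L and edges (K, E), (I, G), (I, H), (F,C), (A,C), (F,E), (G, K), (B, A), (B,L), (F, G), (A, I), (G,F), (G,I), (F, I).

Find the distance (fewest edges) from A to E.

4

Distance 0: A.
Distance 1: C, I.
Distance 2: G, H.
Distance 3: F, K.
Distance 4: E — contains E.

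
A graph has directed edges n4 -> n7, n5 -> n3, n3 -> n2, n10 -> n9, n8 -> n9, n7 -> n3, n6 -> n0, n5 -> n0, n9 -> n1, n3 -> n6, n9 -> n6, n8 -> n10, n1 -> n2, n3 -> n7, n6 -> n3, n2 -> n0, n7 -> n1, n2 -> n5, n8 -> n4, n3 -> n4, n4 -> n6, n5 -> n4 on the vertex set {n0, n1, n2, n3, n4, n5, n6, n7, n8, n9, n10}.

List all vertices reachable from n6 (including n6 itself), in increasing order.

n0, n1, n2, n3, n4, n5, n6, n7

Start at n6.
Its neighbours: n0, n3.
Then their neighbours: n2, n4, n7.
Then next layer: n1, n5.
Nothing further is reachable.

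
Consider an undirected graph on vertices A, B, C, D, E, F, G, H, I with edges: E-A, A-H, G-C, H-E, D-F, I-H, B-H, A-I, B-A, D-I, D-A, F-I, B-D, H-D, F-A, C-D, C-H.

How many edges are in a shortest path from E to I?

Distance 0: E.
Distance 1: A, H.
Distance 2: B, C, D, F, I — contains I.

2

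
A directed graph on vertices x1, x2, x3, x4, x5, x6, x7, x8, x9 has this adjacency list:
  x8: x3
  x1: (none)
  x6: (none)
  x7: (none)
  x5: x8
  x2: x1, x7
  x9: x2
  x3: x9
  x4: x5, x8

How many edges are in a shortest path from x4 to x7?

Distance 0: x4.
Distance 1: x5, x8.
Distance 2: x3.
Distance 3: x9.
Distance 4: x2.
Distance 5: x1, x7 — contains x7.

5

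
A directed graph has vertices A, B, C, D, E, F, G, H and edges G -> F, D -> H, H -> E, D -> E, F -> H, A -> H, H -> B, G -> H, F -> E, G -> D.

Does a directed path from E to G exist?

No

E has no outgoing edges, so nothing is reachable from it.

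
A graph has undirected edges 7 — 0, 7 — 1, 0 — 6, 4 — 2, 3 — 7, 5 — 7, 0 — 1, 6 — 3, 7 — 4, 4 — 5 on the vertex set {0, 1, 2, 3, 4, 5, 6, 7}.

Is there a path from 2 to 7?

Yes

Explore from 2.
Distance 1: reach 4.
Distance 2: reach 5, 7.
Found 7.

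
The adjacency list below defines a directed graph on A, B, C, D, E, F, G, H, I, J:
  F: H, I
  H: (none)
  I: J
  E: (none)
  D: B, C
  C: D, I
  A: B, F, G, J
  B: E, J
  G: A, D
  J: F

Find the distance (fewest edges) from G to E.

Distance 0: G.
Distance 1: A, D.
Distance 2: B, C, F, J.
Distance 3: E, H, I — contains E.

3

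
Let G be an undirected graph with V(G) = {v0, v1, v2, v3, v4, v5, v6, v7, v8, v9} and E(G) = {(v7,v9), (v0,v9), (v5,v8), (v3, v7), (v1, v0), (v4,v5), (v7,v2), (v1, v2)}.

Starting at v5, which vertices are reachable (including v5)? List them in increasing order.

v4, v5, v8

Start at v5.
Its neighbours: v4, v8.
Nothing further is reachable.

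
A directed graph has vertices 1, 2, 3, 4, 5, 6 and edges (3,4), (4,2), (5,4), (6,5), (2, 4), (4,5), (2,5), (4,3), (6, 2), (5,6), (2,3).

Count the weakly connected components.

From 1: component {1}.
From 2: component {2, 3, 4, 5, 6}.
That's 2 components.

2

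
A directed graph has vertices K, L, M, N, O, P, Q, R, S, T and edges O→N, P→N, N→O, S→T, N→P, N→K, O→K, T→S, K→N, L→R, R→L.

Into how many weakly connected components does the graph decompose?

From K: component {K, N, O, P}.
From L: component {L, R}.
From M: component {M}.
From Q: component {Q}.
From S: component {S, T}.
That's 5 components.

5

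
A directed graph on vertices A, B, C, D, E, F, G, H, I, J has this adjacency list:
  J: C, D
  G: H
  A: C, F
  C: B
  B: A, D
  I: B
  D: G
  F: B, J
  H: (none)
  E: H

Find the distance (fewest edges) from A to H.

5

Distance 0: A.
Distance 1: C, F.
Distance 2: B, J.
Distance 3: D.
Distance 4: G.
Distance 5: H — contains H.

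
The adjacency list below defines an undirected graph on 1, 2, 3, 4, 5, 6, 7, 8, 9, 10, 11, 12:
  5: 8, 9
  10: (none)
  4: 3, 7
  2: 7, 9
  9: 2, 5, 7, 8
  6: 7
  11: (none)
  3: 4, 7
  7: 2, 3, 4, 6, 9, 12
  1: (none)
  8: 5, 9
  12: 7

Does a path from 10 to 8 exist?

No

10 has no edges, so nothing is reachable from it.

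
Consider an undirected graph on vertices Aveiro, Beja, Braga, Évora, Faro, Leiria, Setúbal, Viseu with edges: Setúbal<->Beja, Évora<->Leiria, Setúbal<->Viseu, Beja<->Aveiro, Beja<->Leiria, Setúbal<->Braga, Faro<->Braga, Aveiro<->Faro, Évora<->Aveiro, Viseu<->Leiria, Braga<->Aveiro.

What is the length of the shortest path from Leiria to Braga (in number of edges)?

3

Distance 0: Leiria.
Distance 1: Beja, Évora, Viseu.
Distance 2: Aveiro, Setúbal.
Distance 3: Braga, Faro — contains Braga.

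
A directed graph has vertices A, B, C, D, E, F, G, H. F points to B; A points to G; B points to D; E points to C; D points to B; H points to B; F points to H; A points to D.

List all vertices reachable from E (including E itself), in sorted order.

C, E

Start at E.
Its neighbours: C.
Nothing further is reachable.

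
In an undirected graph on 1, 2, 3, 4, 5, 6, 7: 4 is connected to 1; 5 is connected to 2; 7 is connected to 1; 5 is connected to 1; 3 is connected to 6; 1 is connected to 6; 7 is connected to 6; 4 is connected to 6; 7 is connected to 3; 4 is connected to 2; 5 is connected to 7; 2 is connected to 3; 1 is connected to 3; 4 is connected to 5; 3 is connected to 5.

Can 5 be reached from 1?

Explore from 1.
Distance 1: reach 3, 4, 5, 6, 7.
Found 5.

Yes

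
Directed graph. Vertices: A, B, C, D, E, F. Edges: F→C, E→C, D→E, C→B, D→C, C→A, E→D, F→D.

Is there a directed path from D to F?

Explore from D.
Distance 1: reach C, E.
Distance 2: reach A, B.
The search from D is exhausted; no directed path reaches F.

No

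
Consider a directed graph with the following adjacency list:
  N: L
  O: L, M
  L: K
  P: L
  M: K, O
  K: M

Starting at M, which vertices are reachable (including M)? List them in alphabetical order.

K, L, M, O

Start at M.
Its neighbours: K, O.
Then their neighbours: L.
Nothing further is reachable.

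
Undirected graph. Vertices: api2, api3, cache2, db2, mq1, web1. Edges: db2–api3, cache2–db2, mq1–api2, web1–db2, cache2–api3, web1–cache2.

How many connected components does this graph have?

2

From api2: component {api2, mq1}.
From api3: component {api3, cache2, db2, web1}.
That's 2 components.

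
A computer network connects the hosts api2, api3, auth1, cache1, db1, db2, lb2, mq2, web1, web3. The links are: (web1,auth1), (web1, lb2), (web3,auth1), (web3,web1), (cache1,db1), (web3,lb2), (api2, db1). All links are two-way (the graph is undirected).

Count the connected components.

From api2: component {api2, cache1, db1}.
From api3: component {api3}.
From auth1: component {auth1, lb2, web1, web3}.
From db2: component {db2}.
From mq2: component {mq2}.
That's 5 components.

5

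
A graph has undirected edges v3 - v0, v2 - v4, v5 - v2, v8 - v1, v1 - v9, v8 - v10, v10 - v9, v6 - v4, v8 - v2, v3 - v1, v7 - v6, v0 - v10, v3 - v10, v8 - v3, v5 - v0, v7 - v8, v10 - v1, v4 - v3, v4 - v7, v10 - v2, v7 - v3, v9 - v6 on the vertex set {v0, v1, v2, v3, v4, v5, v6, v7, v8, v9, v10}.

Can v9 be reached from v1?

Explore from v1.
Distance 1: reach v3, v8, v9, v10.
Found v9.

Yes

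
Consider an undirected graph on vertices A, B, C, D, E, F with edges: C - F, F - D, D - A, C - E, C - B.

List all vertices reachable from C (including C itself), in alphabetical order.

Start at C.
Its neighbours: B, E, F.
Then their neighbours: D.
Then next layer: A.
Every vertex is now reached.

A, B, C, D, E, F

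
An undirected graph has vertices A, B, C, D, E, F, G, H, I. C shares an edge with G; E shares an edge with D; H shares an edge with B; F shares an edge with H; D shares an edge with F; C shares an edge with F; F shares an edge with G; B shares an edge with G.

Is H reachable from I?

I has no edges, so nothing is reachable from it.

No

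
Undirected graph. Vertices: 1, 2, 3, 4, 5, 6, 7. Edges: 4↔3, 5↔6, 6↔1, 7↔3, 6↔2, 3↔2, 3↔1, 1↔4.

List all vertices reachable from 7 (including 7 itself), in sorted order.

1, 2, 3, 4, 5, 6, 7

Start at 7.
Its neighbours: 3.
Then their neighbours: 1, 2, 4.
Then next layer: 6.
Then next layer: 5.
Every vertex is now reached.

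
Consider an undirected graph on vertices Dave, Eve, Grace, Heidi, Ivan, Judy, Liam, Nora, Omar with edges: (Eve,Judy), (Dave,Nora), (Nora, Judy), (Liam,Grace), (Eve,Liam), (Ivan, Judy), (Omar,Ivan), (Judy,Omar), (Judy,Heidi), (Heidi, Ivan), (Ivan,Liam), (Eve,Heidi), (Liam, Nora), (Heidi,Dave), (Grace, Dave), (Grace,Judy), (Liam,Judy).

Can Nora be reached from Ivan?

Yes

Explore from Ivan.
Distance 1: reach Heidi, Judy, Liam, Omar.
Distance 2: reach Dave, Eve, Grace, Nora.
Found Nora.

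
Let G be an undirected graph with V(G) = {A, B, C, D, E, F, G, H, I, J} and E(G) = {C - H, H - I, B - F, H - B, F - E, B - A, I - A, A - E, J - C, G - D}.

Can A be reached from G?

Explore from G.
Distance 1: reach D.
The search is exhausted without reaching A; it lies in a different component.

No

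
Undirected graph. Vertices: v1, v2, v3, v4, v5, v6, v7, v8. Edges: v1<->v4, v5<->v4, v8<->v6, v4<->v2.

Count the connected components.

4

From v1: component {v1, v2, v4, v5}.
From v3: component {v3}.
From v6: component {v6, v8}.
From v7: component {v7}.
That's 4 components.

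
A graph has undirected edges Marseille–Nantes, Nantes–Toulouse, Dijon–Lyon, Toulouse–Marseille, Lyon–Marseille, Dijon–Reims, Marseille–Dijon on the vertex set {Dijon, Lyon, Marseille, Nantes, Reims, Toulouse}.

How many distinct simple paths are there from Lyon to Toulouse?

Lyon–Dijon–Marseille–Nantes–Toulouse
Lyon–Dijon–Marseille–Toulouse
Lyon–Marseille–Nantes–Toulouse
Lyon–Marseille–Toulouse

4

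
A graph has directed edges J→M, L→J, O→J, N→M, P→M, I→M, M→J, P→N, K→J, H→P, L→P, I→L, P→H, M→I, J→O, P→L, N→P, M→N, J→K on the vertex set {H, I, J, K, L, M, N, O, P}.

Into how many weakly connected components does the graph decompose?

From H: component {H, I, J, K, L, M, N, O, P}.
That's 1 component.

1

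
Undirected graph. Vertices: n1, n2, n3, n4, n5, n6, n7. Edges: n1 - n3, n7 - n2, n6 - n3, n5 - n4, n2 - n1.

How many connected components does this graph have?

From n1: component {n1, n2, n3, n6, n7}.
From n4: component {n4, n5}.
That's 2 components.

2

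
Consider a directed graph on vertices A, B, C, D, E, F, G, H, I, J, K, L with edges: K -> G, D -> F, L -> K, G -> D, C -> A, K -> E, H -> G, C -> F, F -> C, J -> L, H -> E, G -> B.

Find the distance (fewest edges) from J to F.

5

Distance 0: J.
Distance 1: L.
Distance 2: K.
Distance 3: E, G.
Distance 4: B, D.
Distance 5: F — contains F.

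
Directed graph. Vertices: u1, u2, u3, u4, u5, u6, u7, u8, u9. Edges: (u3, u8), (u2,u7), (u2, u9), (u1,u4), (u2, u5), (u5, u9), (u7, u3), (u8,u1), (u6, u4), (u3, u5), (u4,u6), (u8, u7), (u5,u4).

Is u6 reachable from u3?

Explore from u3.
Distance 1: reach u5, u8.
Distance 2: reach u1, u4, u7, u9.
Distance 3: reach u6.
Found u6.

Yes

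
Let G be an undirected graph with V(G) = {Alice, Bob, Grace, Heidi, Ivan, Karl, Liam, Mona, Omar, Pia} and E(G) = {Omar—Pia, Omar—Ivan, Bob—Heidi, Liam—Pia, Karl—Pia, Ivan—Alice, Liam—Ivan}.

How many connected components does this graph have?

4

From Alice: component {Alice, Ivan, Karl, Liam, Omar, Pia}.
From Bob: component {Bob, Heidi}.
From Grace: component {Grace}.
From Mona: component {Mona}.
That's 4 components.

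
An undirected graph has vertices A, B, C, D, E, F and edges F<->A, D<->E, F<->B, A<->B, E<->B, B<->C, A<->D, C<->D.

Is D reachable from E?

Explore from E.
Distance 1: reach B, D.
Found D.

Yes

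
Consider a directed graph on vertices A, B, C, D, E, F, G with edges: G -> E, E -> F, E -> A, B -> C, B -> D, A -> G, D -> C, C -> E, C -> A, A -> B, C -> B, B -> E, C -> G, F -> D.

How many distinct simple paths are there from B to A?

B→C→A
B→C→E→A
B→C→G→E→A
B→D→C→A
B→D→C→E→A
B→D→C→G→E→A
B→E→A
B→E→F→D→C→A

8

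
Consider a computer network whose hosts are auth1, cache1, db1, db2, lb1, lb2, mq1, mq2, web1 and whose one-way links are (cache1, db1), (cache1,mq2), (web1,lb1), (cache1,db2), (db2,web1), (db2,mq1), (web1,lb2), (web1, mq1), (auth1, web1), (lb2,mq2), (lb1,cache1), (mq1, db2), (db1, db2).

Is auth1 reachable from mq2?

mq2 has no outgoing edges, so nothing is reachable from it.

No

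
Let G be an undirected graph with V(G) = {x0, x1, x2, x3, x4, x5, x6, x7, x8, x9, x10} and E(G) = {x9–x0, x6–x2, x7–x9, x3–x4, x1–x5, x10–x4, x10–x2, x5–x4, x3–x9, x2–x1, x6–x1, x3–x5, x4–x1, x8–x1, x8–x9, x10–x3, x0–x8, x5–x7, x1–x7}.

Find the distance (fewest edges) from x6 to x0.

Distance 0: x6.
Distance 1: x1, x2.
Distance 2: x4, x5, x7, x8, x10.
Distance 3: x0, x3, x9 — contains x0.

3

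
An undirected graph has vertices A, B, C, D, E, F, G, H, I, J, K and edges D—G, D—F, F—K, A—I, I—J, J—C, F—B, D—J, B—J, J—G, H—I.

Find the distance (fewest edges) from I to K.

Distance 0: I.
Distance 1: A, H, J.
Distance 2: B, C, D, G.
Distance 3: F.
Distance 4: K — contains K.

4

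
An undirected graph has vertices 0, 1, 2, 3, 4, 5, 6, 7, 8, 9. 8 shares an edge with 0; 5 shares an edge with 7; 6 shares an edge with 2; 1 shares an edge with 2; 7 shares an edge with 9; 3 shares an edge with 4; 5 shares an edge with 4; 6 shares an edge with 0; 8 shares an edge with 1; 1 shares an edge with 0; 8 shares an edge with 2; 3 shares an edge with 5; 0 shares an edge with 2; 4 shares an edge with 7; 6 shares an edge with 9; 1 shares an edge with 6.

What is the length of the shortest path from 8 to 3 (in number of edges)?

Distance 0: 8.
Distance 1: 0, 1, 2.
Distance 2: 6.
Distance 3: 9.
Distance 4: 7.
Distance 5: 4, 5.
Distance 6: 3 — contains 3.

6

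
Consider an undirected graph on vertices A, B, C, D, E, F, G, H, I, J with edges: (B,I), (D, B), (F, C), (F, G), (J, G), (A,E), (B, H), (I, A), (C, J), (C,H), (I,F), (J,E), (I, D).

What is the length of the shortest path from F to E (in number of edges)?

3

Distance 0: F.
Distance 1: C, G, I.
Distance 2: A, B, D, H, J.
Distance 3: E — contains E.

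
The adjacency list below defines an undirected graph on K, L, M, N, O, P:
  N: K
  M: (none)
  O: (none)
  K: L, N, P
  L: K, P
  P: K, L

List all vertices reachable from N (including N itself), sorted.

K, L, N, P

Start at N.
Its neighbours: K.
Then their neighbours: L, P.
Nothing further is reachable.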